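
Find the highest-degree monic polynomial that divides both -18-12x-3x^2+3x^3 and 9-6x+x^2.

-3+x

Apply the Euclidean algorithm:
  3x^3-3x^2-12x-18 = (3x+15)(x^2-6x+9) + (51x-153)
  x^2-6x+9 = ((1/51)x-1/17)(51x-153) + (0)
Last nonzero remainder: 51x-153. Dividing through by 51 gives the monic gcd x-3.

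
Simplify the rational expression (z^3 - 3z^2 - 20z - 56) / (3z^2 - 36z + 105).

Euclidean algorithm in ℚ[z]:
  z^3 - 3z^2 - 20z - 56 = ((1/3)z + 3)(3z^2 - 36z + 105) + (53z - 371)
  3z^2 - 36z + 105 = ((3/53)z - 15/53)(53z - 371) + (0)
Last nonzero remainder: 53z - 371. Dividing through by 53 gives the monic gcd z - 7.
Cancel z - 7 from numerator and denominator to get the reduced form.

(z^2 + 4z + 8)/(3z - 15)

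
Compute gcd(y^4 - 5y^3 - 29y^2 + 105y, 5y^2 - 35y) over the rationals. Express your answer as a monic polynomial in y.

Repeated division with remainder:
  y^4 - 5y^3 - 29y^2 + 105y = ((1/5)y^2 + (2/5)y - 3)(5y^2 - 35y) + (0)
Last nonzero remainder: 5y^2 - 35y. Dividing through by 5 gives the monic gcd y^2 - 7y.

y^2 - 7y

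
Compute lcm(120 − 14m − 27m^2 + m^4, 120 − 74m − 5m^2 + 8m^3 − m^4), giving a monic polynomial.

−480 + 176m + 94m^2 − 27m^3 − 4m^4 + m^5

By polynomial division,
  m^4 − 27m^2 − 14m + 120 = (−1)(−m^4 + 8m^3 − 5m^2 − 74m + 120) + (8m^3 − 32m^2 − 88m + 240)
  −m^4 + 8m^3 − 5m^2 − 74m + 120 = (−(1/8)m + 1/2)(8m^3 − 32m^2 − 88m + 240) + (0)
Last nonzero remainder: 8m^3 − 32m^2 − 88m + 240. Dividing through by 8 gives the monic gcd m^3 − 4m^2 − 11m + 30.
Then lcm(f, g) = f·g / gcd(f, g); expanding and making the result monic gives the answer.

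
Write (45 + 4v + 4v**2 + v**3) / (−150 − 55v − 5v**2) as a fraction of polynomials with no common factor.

(−9 + v − v**2)/(30 + 5v)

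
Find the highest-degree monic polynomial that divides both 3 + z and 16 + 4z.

By polynomial division,
  z + 3 = (1/4)(4z + 16) + (−1)
  4z + 16 = (−4z − 16)(−1) + (0)
The last nonzero remainder is the constant −1, so the polynomials are coprime and gcd = 1.

1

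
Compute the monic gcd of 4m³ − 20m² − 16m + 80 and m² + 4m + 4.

Repeated division with remainder:
  4m³ − 20m² − 16m + 80 = (4m − 36)(m² + 4m + 4) + (112m + 224)
  m² + 4m + 4 = ((1/112)m + 1/56)(112m + 224) + (0)
Last nonzero remainder: 112m + 224. Dividing through by 112 gives the monic gcd m + 2.

m + 2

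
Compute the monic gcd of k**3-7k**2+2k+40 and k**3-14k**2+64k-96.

k-4

Apply the Euclidean algorithm:
  k**3-7k**2+2k+40 = (k**3-14k**2+64k-96) + (7k**2-62k+136)
  k**3-14k**2+64k-96 = ((1/7)k-36/49)(7k**2-62k+136) + (-(48/49)k+192/49)
  7k**2-62k+136 = (-(343/48)k+833/24)(-(48/49)k+192/49) + (0)
Last nonzero remainder: -(48/49)k+192/49. Dividing through by -48/49 gives the monic gcd k-4.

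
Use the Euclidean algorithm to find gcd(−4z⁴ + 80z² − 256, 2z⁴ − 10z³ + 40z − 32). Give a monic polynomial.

z³ − 4z² − 4z + 16

Apply the Euclidean algorithm:
  −4z⁴ + 80z² − 256 = (−2)(2z⁴ − 10z³ + 40z − 32) + (−20z³ + 80z² + 80z − 320)
  2z⁴ − 10z³ + 40z − 32 = (−(1/10)z + 1/10)(−20z³ + 80z² + 80z − 320) + (0)
Last nonzero remainder: −20z³ + 80z² + 80z − 320. Dividing through by −20 gives the monic gcd z³ − 4z² − 4z + 16.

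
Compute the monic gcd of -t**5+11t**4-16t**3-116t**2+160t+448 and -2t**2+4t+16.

By polynomial division,
  -t**5+11t**4-16t**3-116t**2+160t+448 = ((1/2)t**3-(9/2)t**2+3t+28)(-2t**2+4t+16) + (0)
Last nonzero remainder: -2t**2+4t+16. Dividing through by -2 gives the monic gcd t**2-2t-8.

t**2-2t-8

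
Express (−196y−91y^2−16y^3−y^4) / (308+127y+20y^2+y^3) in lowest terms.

(−7y−y^2)/(11+y)

Euclidean algorithm in ℚ[y]:
  −y^4−16y^3−91y^2−196y = (−y+4)(y^3+20y^2+127y+308) + (−44y^2−396y−1232)
  y^3+20y^2+127y+308 = (−(1/44)y−1/4)(−44y^2−396y−1232) + (0)
Last nonzero remainder: −44y^2−396y−1232. Dividing through by −44 gives the monic gcd y^2+9y+28.
Cancel y^2+9y+28 from numerator and denominator to get the reduced form.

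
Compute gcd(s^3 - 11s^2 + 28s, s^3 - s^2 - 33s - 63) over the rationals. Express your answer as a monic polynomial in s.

s - 7

Apply the Euclidean algorithm:
  s^3 - 11s^2 + 28s = (s^3 - s^2 - 33s - 63) + (-10s^2 + 61s + 63)
  s^3 - s^2 - 33s - 63 = (-(1/10)s - 51/100)(-10s^2 + 61s + 63) + ((441/100)s - 3087/100)
  -10s^2 + 61s + 63 = (-(1000/441)s - 100/49)((441/100)s - 3087/100) + (0)
Last nonzero remainder: (441/100)s - 3087/100. Dividing through by 441/100 gives the monic gcd s - 7.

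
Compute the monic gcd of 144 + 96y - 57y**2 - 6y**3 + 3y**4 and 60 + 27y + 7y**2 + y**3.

4 + y

By polynomial division,
  3y**4 - 6y**3 - 57y**2 + 96y + 144 = (3y - 27)(y**3 + 7y**2 + 27y + 60) + (51y**2 + 645y + 1764)
  y**3 + 7y**2 + 27y + 60 = ((1/51)y - 32/289)(51y**2 + 645y + 1764) + ((18447/289)y + 73788/289)
  51y**2 + 645y + 1764 = ((4913/6149)y + 42483/6149)((18447/289)y + 73788/289) + (0)
Last nonzero remainder: (18447/289)y + 73788/289. Dividing through by 18447/289 gives the monic gcd y + 4.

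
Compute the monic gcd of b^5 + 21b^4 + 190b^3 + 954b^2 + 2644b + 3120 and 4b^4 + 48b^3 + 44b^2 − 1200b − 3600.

b^2 + 11b + 30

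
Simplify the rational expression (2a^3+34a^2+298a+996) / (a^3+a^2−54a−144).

(2a^2+22a+166)/(a^2−5a−24)

Apply the Euclidean algorithm:
  2a^3+34a^2+298a+996 = (2)(a^3+a^2−54a−144) + (32a^2+406a+1284)
  a^3+a^2−54a−144 = ((1/32)a−187/512)(32a^2+406a+1284) + ((13865/256)a+41595/128)
  32a^2+406a+1284 = ((8192/13865)a+54784/13865)((13865/256)a+41595/128) + (0)
Last nonzero remainder: (13865/256)a+41595/128. Dividing through by 13865/256 gives the monic gcd a+6.
Cancel a+6 from numerator and denominator to get the reduced form.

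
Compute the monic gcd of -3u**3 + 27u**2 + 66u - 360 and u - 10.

Repeated division with remainder:
  -3u**3 + 27u**2 + 66u - 360 = (-3u**2 - 3u + 36)(u - 10) + (0)
The last nonzero remainder u - 10 is already monic.

u - 10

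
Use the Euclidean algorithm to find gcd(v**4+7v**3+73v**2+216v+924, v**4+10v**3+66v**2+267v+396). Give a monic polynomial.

v**2+3v+33

By polynomial division,
  v**4+7v**3+73v**2+216v+924 = (v**4+10v**3+66v**2+267v+396) + (-3v**3+7v**2-51v+528)
  v**4+10v**3+66v**2+267v+396 = (-(1/3)v-37/9)(-3v**3+7v**2-51v+528) + ((700/9)v**2+(700/3)v+7700/3)
  -3v**3+7v**2-51v+528 = (-(27/700)v+36/175)((700/9)v**2+(700/3)v+7700/3) + (0)
Last nonzero remainder: (700/9)v**2+(700/3)v+7700/3. Dividing through by 700/9 gives the monic gcd v**2+3v+33.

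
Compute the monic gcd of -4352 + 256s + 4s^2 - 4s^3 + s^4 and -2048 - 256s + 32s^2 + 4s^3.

-64 + s^2

Repeated division with remainder:
  s^4 - 4s^3 + 4s^2 + 256s - 4352 = ((1/4)s - 3)(4s^3 + 32s^2 - 256s - 2048) + (164s^2 - 10496)
  4s^3 + 32s^2 - 256s - 2048 = ((1/41)s + 8/41)(164s^2 - 10496) + (0)
Last nonzero remainder: 164s^2 - 10496. Dividing through by 164 gives the monic gcd s^2 - 64.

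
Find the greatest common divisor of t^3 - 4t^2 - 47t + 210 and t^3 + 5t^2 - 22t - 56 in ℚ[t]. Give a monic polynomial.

t + 7

Repeated division with remainder:
  t^3 - 4t^2 - 47t + 210 = (t^3 + 5t^2 - 22t - 56) + (-9t^2 - 25t + 266)
  t^3 + 5t^2 - 22t - 56 = (-(1/9)t - 20/81)(-9t^2 - 25t + 266) + ((112/81)t + 784/81)
  -9t^2 - 25t + 266 = (-(729/112)t + 1539/56)((112/81)t + 784/81) + (0)
Last nonzero remainder: (112/81)t + 784/81. Dividing through by 112/81 gives the monic gcd t + 7.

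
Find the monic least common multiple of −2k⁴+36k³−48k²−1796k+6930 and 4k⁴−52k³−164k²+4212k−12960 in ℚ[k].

k⁶−17k⁵−66k⁴+2218k³−4295k²−68121k+249480

By polynomial division,
  −2k⁴+36k³−48k²−1796k+6930 = (−1/2)(4k⁴−52k³−164k²+4212k−12960) + (10k³−130k²+310k+450)
  4k⁴−52k³−164k²+4212k−12960 = ((2/5)k)(10k³−130k²+310k+450) + (−288k²+4032k−12960)
  10k³−130k²+310k+450 = (−(5/144)k−5/144)(−288k²+4032k−12960) + (0)
Last nonzero remainder: −288k²+4032k−12960. Dividing through by −288 gives the monic gcd k²−14k+45.
Then lcm(f, g) = f·g / gcd(f, g); expanding and making the result monic gives the answer.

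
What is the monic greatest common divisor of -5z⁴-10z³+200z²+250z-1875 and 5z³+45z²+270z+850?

Apply the Euclidean algorithm:
  -5z⁴-10z³+200z²+250z-1875 = (-z+7)(5z³+45z²+270z+850) + (155z²-790z-7825)
  5z³+45z²+270z+850 = ((1/31)z+437/961)(155z²-790z-7825) + ((847275/961)z+4236375/961)
  155z²-790z-7825 = ((29791/169455)z-300793/169455)((847275/961)z+4236375/961) + (0)
Last nonzero remainder: (847275/961)z+4236375/961. Dividing through by 847275/961 gives the monic gcd z+5.

z+5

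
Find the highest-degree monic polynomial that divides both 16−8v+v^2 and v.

1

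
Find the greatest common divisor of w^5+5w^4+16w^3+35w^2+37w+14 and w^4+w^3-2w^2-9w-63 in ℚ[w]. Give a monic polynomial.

Euclidean algorithm in ℚ[w]:
  w^5+5w^4+16w^3+35w^2+37w+14 = (w+4)(w^4+w^3-2w^2-9w-63) + (14w^3+52w^2+136w+266)
  w^4+w^3-2w^2-9w-63 = ((1/14)w-19/98)(14w^3+52w^2+136w+266) + (-(80/49)w^2-(80/49)w-80/7)
  14w^3+52w^2+136w+266 = (-(343/40)w-931/40)(-(80/49)w^2-(80/49)w-80/7) + (0)
Last nonzero remainder: -(80/49)w^2-(80/49)w-80/7. Dividing through by -80/49 gives the monic gcd w^2+w+7.

w^2+w+7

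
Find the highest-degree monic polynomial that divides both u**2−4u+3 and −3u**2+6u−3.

u−1

Euclidean algorithm in ℚ[u]:
  u**2−4u+3 = (−1/3)(−3u**2+6u−3) + (−2u+2)
  −3u**2+6u−3 = ((3/2)u−3/2)(−2u+2) + (0)
Last nonzero remainder: −2u+2. Dividing through by −2 gives the monic gcd u−1.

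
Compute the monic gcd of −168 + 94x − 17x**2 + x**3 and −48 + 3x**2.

−4 + x

Euclidean algorithm in ℚ[x]:
  x**3 − 17x**2 + 94x − 168 = ((1/3)x − 17/3)(3x**2 − 48) + (110x − 440)
  3x**2 − 48 = ((3/110)x + 6/55)(110x − 440) + (0)
Last nonzero remainder: 110x − 440. Dividing through by 110 gives the monic gcd x − 4.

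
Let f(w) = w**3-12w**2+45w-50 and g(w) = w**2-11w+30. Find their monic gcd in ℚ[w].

w-5

Apply the Euclidean algorithm:
  w**3-12w**2+45w-50 = (w-1)(w**2-11w+30) + (4w-20)
  w**2-11w+30 = ((1/4)w-3/2)(4w-20) + (0)
Last nonzero remainder: 4w-20. Dividing through by 4 gives the monic gcd w-5.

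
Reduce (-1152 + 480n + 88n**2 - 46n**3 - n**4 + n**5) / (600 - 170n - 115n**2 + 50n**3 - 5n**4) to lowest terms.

(96 + 16n - 6n**2 - n**3)/(-50 - 15n + 5n**2)

Repeated division with remainder:
  n**5 - n**4 - 46n**3 + 88n**2 + 480n - 1152 = (-(1/5)n - 9/5)(-5n**4 + 50n**3 - 115n**2 - 170n + 600) + (21n**3 - 153n**2 + 294n - 72)
  -5n**4 + 50n**3 - 115n**2 - 170n + 600 = (-(5/21)n + 95/147)(21n**3 - 153n**2 + 294n - 72) + ((2640/49)n**2 - (2640/7)n + 31680/49)
  21n**3 - 153n**2 + 294n - 72 = ((343/880)n - 49/440)((2640/49)n**2 - (2640/7)n + 31680/49) + (0)
Last nonzero remainder: (2640/49)n**2 - (2640/7)n + 31680/49. Dividing through by 2640/49 gives the monic gcd n**2 - 7n + 12.
Cancel n**2 - 7n + 12 from numerator and denominator to get the reduced form.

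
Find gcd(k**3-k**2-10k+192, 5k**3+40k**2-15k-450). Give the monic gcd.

k+6

Apply the Euclidean algorithm:
  k**3-k**2-10k+192 = (1/5)(5k**3+40k**2-15k-450) + (-9k**2-7k+282)
  5k**3+40k**2-15k-450 = (-(5/9)k-325/81)(-9k**2-7k+282) + ((9200/81)k+18400/27)
  -9k**2-7k+282 = (-(729/9200)k+3807/9200)((9200/81)k+18400/27) + (0)
Last nonzero remainder: (9200/81)k+18400/27. Dividing through by 9200/81 gives the monic gcd k+6.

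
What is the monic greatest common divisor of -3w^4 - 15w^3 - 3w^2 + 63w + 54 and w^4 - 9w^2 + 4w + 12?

w^3 + 2w^2 - 5w - 6

Euclidean algorithm in ℚ[w]:
  -3w^4 - 15w^3 - 3w^2 + 63w + 54 = (-3)(w^4 - 9w^2 + 4w + 12) + (-15w^3 - 30w^2 + 75w + 90)
  w^4 - 9w^2 + 4w + 12 = (-(1/15)w + 2/15)(-15w^3 - 30w^2 + 75w + 90) + (0)
Last nonzero remainder: -15w^3 - 30w^2 + 75w + 90. Dividing through by -15 gives the monic gcd w^3 + 2w^2 - 5w - 6.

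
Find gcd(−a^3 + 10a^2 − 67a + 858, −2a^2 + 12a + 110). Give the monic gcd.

By polynomial division,
  −a^3 + 10a^2 − 67a + 858 = ((1/2)a − 2)(−2a^2 + 12a + 110) + (−98a + 1078)
  −2a^2 + 12a + 110 = ((1/49)a + 5/49)(−98a + 1078) + (0)
Last nonzero remainder: −98a + 1078. Dividing through by −98 gives the monic gcd a − 11.

a − 11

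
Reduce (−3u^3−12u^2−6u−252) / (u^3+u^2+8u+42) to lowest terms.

(−3u−18)/(u+3)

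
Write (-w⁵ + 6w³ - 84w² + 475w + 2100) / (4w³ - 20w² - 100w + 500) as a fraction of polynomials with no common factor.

(-w³ - 19w - 84)/(4w - 20)

Euclidean algorithm in ℚ[w]:
  -w⁵ + 6w³ - 84w² + 475w + 2100 = (-(1/4)w² - (5/4)w - 11)(4w³ - 20w² - 100w + 500) + (-304w² + 7600)
  4w³ - 20w² - 100w + 500 = (-(1/76)w + 5/76)(-304w² + 7600) + (0)
Last nonzero remainder: -304w² + 7600. Dividing through by -304 gives the monic gcd w² - 25.
Cancel w² - 25 from numerator and denominator to get the reduced form.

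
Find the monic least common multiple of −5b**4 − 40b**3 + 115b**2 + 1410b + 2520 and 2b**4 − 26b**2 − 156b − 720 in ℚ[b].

b**6 + 10b**5 + 8b**4 − 208b**3 − 1413b**2 − 5238b − 7560

Repeated division with remainder:
  −5b**4 − 40b**3 + 115b**2 + 1410b + 2520 = (−5/2)(2b**4 − 26b**2 − 156b − 720) + (−40b**3 + 50b**2 + 1020b + 720)
  2b**4 − 26b**2 − 156b − 720 = (−(1/20)b − 1/16)(−40b**3 + 50b**2 + 1020b + 720) + ((225/8)b**2 − (225/4)b − 675)
  −40b**3 + 50b**2 + 1020b + 720 = (−(64/45)b − 16/15)((225/8)b**2 − (225/4)b − 675) + (0)
Last nonzero remainder: (225/8)b**2 − (225/4)b − 675. Dividing through by 225/8 gives the monic gcd b**2 − 2b − 24.
Then lcm(f, g) = f·g / gcd(f, g); expanding and making the result monic gives the answer.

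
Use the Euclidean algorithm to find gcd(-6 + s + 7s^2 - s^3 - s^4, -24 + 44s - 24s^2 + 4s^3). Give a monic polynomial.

2 - 3s + s^2

Repeated division with remainder:
  -s^4 - s^3 + 7s^2 + s - 6 = (-(1/4)s - 7/4)(4s^3 - 24s^2 + 44s - 24) + (-24s^2 + 72s - 48)
  4s^3 - 24s^2 + 44s - 24 = (-(1/6)s + 1/2)(-24s^2 + 72s - 48) + (0)
Last nonzero remainder: -24s^2 + 72s - 48. Dividing through by -24 gives the monic gcd s^2 - 3s + 2.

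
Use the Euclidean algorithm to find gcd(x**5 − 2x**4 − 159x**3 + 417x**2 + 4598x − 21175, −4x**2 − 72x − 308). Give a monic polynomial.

By polynomial division,
  x**5 − 2x**4 − 159x**3 + 417x**2 + 4598x − 21175 = (−(1/4)x**3 + 5x**2 − 31x + 275/4)(−4x**2 − 72x − 308) + (0)
Last nonzero remainder: −4x**2 − 72x − 308. Dividing through by −4 gives the monic gcd x**2 + 18x + 77.

x**2 + 18x + 77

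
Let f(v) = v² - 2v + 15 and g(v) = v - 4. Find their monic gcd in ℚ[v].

1

Euclidean algorithm in ℚ[v]:
  v² - 2v + 15 = (v + 2)(v - 4) + (23)
  v - 4 = ((1/23)v - 4/23)(23) + (0)
The last nonzero remainder is the constant 23, so the polynomials are coprime and gcd = 1.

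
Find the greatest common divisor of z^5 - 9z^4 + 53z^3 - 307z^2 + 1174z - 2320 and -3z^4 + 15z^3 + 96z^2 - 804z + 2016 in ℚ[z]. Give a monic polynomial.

z^2 - 6z + 16

Repeated division with remainder:
  z^5 - 9z^4 + 53z^3 - 307z^2 + 1174z - 2320 = (-(1/3)z + 4/3)(-3z^4 + 15z^3 + 96z^2 - 804z + 2016) + (65z^3 - 703z^2 + 2918z - 5008)
  -3z^4 + 15z^3 + 96z^2 - 804z + 2016 = (-(3/65)z - 1134/4225)(65z^3 - 703z^2 + 2918z - 5008) + ((177408/4225)z^2 - (1064448/4225)z + 2838528/4225)
  65z^3 - 703z^2 + 2918z - 5008 = ((274625/177408)z - 1322425/177408)((177408/4225)z^2 - (1064448/4225)z + 2838528/4225) + (0)
Last nonzero remainder: (177408/4225)z^2 - (1064448/4225)z + 2838528/4225. Dividing through by 177408/4225 gives the monic gcd z^2 - 6z + 16.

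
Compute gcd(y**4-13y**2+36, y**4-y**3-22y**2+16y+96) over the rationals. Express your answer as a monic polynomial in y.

Apply the Euclidean algorithm:
  y**4-13y**2+36 = (y**4-y**3-22y**2+16y+96) + (y**3+9y**2-16y-60)
  y**4-y**3-22y**2+16y+96 = (y-10)(y**3+9y**2-16y-60) + (84y**2-84y-504)
  y**3+9y**2-16y-60 = ((1/84)y+5/42)(84y**2-84y-504) + (0)
Last nonzero remainder: 84y**2-84y-504. Dividing through by 84 gives the monic gcd y**2-y-6.

y**2-y-6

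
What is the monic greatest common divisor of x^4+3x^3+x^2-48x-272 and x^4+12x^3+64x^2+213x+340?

x^3+7x^2+29x+68

Euclidean algorithm in ℚ[x]:
  x^4+3x^3+x^2-48x-272 = (x^4+12x^3+64x^2+213x+340) + (-9x^3-63x^2-261x-612)
  x^4+12x^3+64x^2+213x+340 = (-(1/9)x-5/9)(-9x^3-63x^2-261x-612) + (0)
Last nonzero remainder: -9x^3-63x^2-261x-612. Dividing through by -9 gives the monic gcd x^3+7x^2+29x+68.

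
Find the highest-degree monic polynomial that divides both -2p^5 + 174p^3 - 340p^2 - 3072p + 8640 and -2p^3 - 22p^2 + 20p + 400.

By polynomial division,
  -2p^5 + 174p^3 - 340p^2 - 3072p + 8640 = (p^2 - 11p + 44)(-2p^3 - 22p^2 + 20p + 400) + (448p^2 + 448p - 8960)
  -2p^3 - 22p^2 + 20p + 400 = (-(1/224)p - 5/112)(448p^2 + 448p - 8960) + (0)
Last nonzero remainder: 448p^2 + 448p - 8960. Dividing through by 448 gives the monic gcd p^2 + p - 20.

p^2 + p - 20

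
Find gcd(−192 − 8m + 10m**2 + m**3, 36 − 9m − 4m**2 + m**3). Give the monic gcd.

−4 + m

By polynomial division,
  m**3 + 10m**2 − 8m − 192 = (m**3 − 4m**2 − 9m + 36) + (14m**2 + m − 228)
  m**3 − 4m**2 − 9m + 36 = ((1/14)m − 57/196)(14m**2 + m − 228) + ((1485/196)m − 1485/49)
  14m**2 + m − 228 = ((2744/1485)m + 3724/495)((1485/196)m − 1485/49) + (0)
Last nonzero remainder: (1485/196)m − 1485/49. Dividing through by 1485/196 gives the monic gcd m − 4.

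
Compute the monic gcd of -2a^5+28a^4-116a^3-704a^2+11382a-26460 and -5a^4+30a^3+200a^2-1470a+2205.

a^2+4a-21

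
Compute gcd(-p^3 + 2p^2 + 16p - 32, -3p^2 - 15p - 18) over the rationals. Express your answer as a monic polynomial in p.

1

Apply the Euclidean algorithm:
  -p^3 + 2p^2 + 16p - 32 = ((1/3)p - 7/3)(-3p^2 - 15p - 18) + (-13p - 74)
  -3p^2 - 15p - 18 = ((3/13)p - 27/169)(-13p - 74) + (-5040/169)
  -13p - 74 = ((2197/5040)p + 6253/2520)(-5040/169) + (0)
The last nonzero remainder is the constant -5040/169, so the polynomials are coprime and gcd = 1.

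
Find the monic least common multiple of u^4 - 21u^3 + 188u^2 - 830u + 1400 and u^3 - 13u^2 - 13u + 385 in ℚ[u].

u^6 - 27u^5 + 259u^4 - 803u^3 - 3960u^2 + 37250u - 77000

Apply the Euclidean algorithm:
  u^4 - 21u^3 + 188u^2 - 830u + 1400 = (u - 8)(u^3 - 13u^2 - 13u + 385) + (97u^2 - 1319u + 4480)
  u^3 - 13u^2 - 13u + 385 = ((1/97)u + 58/9409)(97u^2 - 1319u + 4480) + (-(480375/9409)u + 3362625/9409)
  97u^2 - 1319u + 4480 = (-(912673/480375)u + 1204352/96075)(-(480375/9409)u + 3362625/9409) + (0)
Last nonzero remainder: -(480375/9409)u + 3362625/9409. Dividing through by -480375/9409 gives the monic gcd u - 7.
Then lcm(f, g) = f·g / gcd(f, g); expanding and making the result monic gives the answer.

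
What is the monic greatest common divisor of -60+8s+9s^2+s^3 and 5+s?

Repeated division with remainder:
  s^3+9s^2+8s-60 = (s^2+4s-12)(s+5) + (0)
The last nonzero remainder s+5 is already monic.

5+s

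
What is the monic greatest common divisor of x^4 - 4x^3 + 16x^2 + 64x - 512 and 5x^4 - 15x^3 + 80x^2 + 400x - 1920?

Repeated division with remainder:
  x^4 - 4x^3 + 16x^2 + 64x - 512 = (1/5)(5x^4 - 15x^3 + 80x^2 + 400x - 1920) + (-x^3 - 16x - 128)
  5x^4 - 15x^3 + 80x^2 + 400x - 1920 = (-5x + 15)(-x^3 - 16x - 128) + (0)
Last nonzero remainder: -x^3 - 16x - 128. Dividing through by -1 gives the monic gcd x^3 + 16x + 128.

x^3 + 16x + 128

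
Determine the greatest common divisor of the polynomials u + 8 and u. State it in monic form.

1

By polynomial division,
  u + 8 = (u) + (8)
  u = ((1/8)u)(8) + (0)
The last nonzero remainder is the constant 8, so the polynomials are coprime and gcd = 1.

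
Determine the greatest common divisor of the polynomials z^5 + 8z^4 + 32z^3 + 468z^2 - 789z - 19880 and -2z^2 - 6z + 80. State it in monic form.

z^2 + 3z - 40

Euclidean algorithm in ℚ[z]:
  z^5 + 8z^4 + 32z^3 + 468z^2 - 789z - 19880 = (-(1/2)z^3 - (5/2)z^2 - (57/2)z - 497/2)(-2z^2 - 6z + 80) + (0)
Last nonzero remainder: -2z^2 - 6z + 80. Dividing through by -2 gives the monic gcd z^2 + 3z - 40.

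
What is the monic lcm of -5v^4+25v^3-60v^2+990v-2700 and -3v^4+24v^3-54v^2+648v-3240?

Apply the Euclidean algorithm:
  -5v^4+25v^3-60v^2+990v-2700 = (5/3)(-3v^4+24v^3-54v^2+648v-3240) + (-15v^3+30v^2-90v+2700)
  -3v^4+24v^3-54v^2+648v-3240 = ((1/5)v-6/5)(-15v^3+30v^2-90v+2700) + (0)
Last nonzero remainder: -15v^3+30v^2-90v+2700. Dividing through by -15 gives the monic gcd v^3-2v^2+6v-180.
Then lcm(f, g) = f·g / gcd(f, g); expanding and making the result monic gives the answer.

v^5-11v^4+42v^3-270v^2+1728v-3240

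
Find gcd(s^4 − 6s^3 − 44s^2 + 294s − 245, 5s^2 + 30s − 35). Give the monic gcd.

By polynomial division,
  s^4 − 6s^3 − 44s^2 + 294s − 245 = ((1/5)s^2 − (12/5)s + 7)(5s^2 + 30s − 35) + (0)
Last nonzero remainder: 5s^2 + 30s − 35. Dividing through by 5 gives the monic gcd s^2 + 6s − 7.

s^2 + 6s − 7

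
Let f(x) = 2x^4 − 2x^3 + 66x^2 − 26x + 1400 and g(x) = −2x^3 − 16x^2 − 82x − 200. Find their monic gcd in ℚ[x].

Repeated division with remainder:
  2x^4 − 2x^3 + 66x^2 − 26x + 1400 = (−x + 9)(−2x^3 − 16x^2 − 82x − 200) + (128x^2 + 512x + 3200)
  −2x^3 − 16x^2 − 82x − 200 = (−(1/64)x − 1/16)(128x^2 + 512x + 3200) + (0)
Last nonzero remainder: 128x^2 + 512x + 3200. Dividing through by 128 gives the monic gcd x^2 + 4x + 25.

x^2 + 4x + 25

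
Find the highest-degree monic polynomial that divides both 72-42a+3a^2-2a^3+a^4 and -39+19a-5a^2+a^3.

Apply the Euclidean algorithm:
  a^4-2a^3+3a^2-42a+72 = (a+3)(a^3-5a^2+19a-39) + (-a^2-60a+189)
  a^3-5a^2+19a-39 = (-a+65)(-a^2-60a+189) + (4108a-12324)
  -a^2-60a+189 = (-(1/4108)a-63/4108)(4108a-12324) + (0)
Last nonzero remainder: 4108a-12324. Dividing through by 4108 gives the monic gcd a-3.

-3+a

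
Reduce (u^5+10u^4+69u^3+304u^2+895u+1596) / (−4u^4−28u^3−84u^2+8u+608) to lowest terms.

(−u^2−u−21)/(4u−8)

Euclidean algorithm in ℚ[u]:
  u^5+10u^4+69u^3+304u^2+895u+1596 = (−(1/4)u−3/4)(−4u^4−28u^3−84u^2+8u+608) + (27u^3+243u^2+1053u+2052)
  −4u^4−28u^3−84u^2+8u+608 = (−(4/27)u+8/27)(27u^3+243u^2+1053u+2052) + (0)
Last nonzero remainder: 27u^3+243u^2+1053u+2052. Dividing through by 27 gives the monic gcd u^3+9u^2+39u+76.
Cancel u^3+9u^2+39u+76 from numerator and denominator to get the reduced form.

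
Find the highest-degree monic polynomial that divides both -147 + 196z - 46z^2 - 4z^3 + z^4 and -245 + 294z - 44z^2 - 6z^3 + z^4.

Repeated division with remainder:
  z^4 - 4z^3 - 46z^2 + 196z - 147 = (z^4 - 6z^3 - 44z^2 + 294z - 245) + (2z^3 - 2z^2 - 98z + 98)
  z^4 - 6z^3 - 44z^2 + 294z - 245 = ((1/2)z - 5/2)(2z^3 - 2z^2 - 98z + 98) + (0)
Last nonzero remainder: 2z^3 - 2z^2 - 98z + 98. Dividing through by 2 gives the monic gcd z^3 - z^2 - 49z + 49.

49 - 49z - z^2 + z^3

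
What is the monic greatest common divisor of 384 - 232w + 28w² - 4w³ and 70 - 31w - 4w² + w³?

-2 + w

Repeated division with remainder:
  -4w³ + 28w² - 232w + 384 = (-4)(w³ - 4w² - 31w + 70) + (12w² - 356w + 664)
  w³ - 4w² - 31w + 70 = ((1/12)w + 77/36)(12w² - 356w + 664) + ((6076/9)w - 12152/9)
  12w² - 356w + 664 = ((27/1519)w - 747/1519)((6076/9)w - 12152/9) + (0)
Last nonzero remainder: (6076/9)w - 12152/9. Dividing through by 6076/9 gives the monic gcd w - 2.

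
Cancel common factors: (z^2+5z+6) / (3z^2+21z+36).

Repeated division with remainder:
  z^2+5z+6 = (1/3)(3z^2+21z+36) + (-2z-6)
  3z^2+21z+36 = (-(3/2)z-6)(-2z-6) + (0)
Last nonzero remainder: -2z-6. Dividing through by -2 gives the monic gcd z+3.
Cancel z+3 from numerator and denominator to get the reduced form.

(z+2)/(3z+12)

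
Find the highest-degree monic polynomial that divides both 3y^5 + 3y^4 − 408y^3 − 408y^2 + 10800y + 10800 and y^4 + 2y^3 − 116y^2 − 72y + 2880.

y^3 + 10y^2 − 36y − 360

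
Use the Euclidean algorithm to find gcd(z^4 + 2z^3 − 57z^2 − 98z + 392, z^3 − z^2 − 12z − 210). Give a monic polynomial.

Euclidean algorithm in ℚ[z]:
  z^4 + 2z^3 − 57z^2 − 98z + 392 = (z + 3)(z^3 − z^2 − 12z − 210) + (−42z^2 + 148z + 1022)
  z^3 − z^2 − 12z − 210 = (−(1/42)z − 53/882)(−42z^2 + 148z + 1022) + ((9361/441)z − 9361/63)
  −42z^2 + 148z + 1022 = (−(18522/9361)z − 64386/9361)((9361/441)z − 9361/63) + (0)
Last nonzero remainder: (9361/441)z − 9361/63. Dividing through by 9361/441 gives the monic gcd z − 7.

z − 7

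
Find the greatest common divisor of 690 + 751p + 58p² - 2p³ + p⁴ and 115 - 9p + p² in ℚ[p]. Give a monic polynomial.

115 - 9p + p²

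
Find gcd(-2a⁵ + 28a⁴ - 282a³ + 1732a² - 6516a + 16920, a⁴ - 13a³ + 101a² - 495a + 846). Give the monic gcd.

a³ - 10a² + 71a - 282

By polynomial division,
  -2a⁵ + 28a⁴ - 282a³ + 1732a² - 6516a + 16920 = (-2a + 2)(a⁴ - 13a³ + 101a² - 495a + 846) + (-54a³ + 540a² - 3834a + 15228)
  a⁴ - 13a³ + 101a² - 495a + 846 = (-(1/54)a + 1/18)(-54a³ + 540a² - 3834a + 15228) + (0)
Last nonzero remainder: -54a³ + 540a² - 3834a + 15228. Dividing through by -54 gives the monic gcd a³ - 10a² + 71a - 282.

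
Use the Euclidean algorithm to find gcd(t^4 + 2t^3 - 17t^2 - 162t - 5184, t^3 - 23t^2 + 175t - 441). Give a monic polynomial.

By polynomial division,
  t^4 + 2t^3 - 17t^2 - 162t - 5184 = (t + 25)(t^3 - 23t^2 + 175t - 441) + (383t^2 - 4096t + 5841)
  t^3 - 23t^2 + 175t - 441 = ((1/383)t - 4713/146689)(383t^2 - 4096t + 5841) + ((4129024/146689)t - 37161216/146689)
  383t^2 - 4096t + 5841 = ((56181887/4129024)t - 95201161/4129024)((4129024/146689)t - 37161216/146689) + (0)
Last nonzero remainder: (4129024/146689)t - 37161216/146689. Dividing through by 4129024/146689 gives the monic gcd t - 9.

t - 9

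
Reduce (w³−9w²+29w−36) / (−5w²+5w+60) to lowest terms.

Euclidean algorithm in ℚ[w]:
  w³−9w²+29w−36 = (−(1/5)w+8/5)(−5w²+5w+60) + (33w−132)
  −5w²+5w+60 = (−(5/33)w−5/11)(33w−132) + (0)
Last nonzero remainder: 33w−132. Dividing through by 33 gives the monic gcd w−4.
Cancel w−4 from numerator and denominator to get the reduced form.

(−w²+5w−9)/(5w+15)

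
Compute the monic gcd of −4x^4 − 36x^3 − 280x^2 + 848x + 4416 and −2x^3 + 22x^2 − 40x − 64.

x − 4

By polynomial division,
  −4x^4 − 36x^3 − 280x^2 + 848x + 4416 = (2x + 40)(−2x^3 + 22x^2 − 40x − 64) + (−1080x^2 + 2576x + 6976)
  −2x^3 + 22x^2 − 40x − 64 = ((1/540)x − 1163/72900)(−1080x^2 + 2576x + 6976) + (−(215468/18225)x + 861872/18225)
  −1080x^2 + 2576x + 6976 = ((4920750/53867)x + 7946100/53867)(−(215468/18225)x + 861872/18225) + (0)
Last nonzero remainder: −(215468/18225)x + 861872/18225. Dividing through by −215468/18225 gives the monic gcd x − 4.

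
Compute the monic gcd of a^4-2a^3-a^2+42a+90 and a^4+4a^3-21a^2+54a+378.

a^2-6a+18

By polynomial division,
  a^4-2a^3-a^2+42a+90 = (a^4+4a^3-21a^2+54a+378) + (-6a^3+20a^2-12a-288)
  a^4+4a^3-21a^2+54a+378 = (-(1/6)a-11/9)(-6a^3+20a^2-12a-288) + ((13/9)a^2-(26/3)a+26)
  -6a^3+20a^2-12a-288 = (-(54/13)a-144/13)((13/9)a^2-(26/3)a+26) + (0)
Last nonzero remainder: (13/9)a^2-(26/3)a+26. Dividing through by 13/9 gives the monic gcd a^2-6a+18.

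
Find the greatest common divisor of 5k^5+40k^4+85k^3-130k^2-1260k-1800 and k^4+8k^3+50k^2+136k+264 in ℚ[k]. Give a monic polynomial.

k^2+4k+12

By polynomial division,
  5k^5+40k^4+85k^3-130k^2-1260k-1800 = (5k)(k^4+8k^3+50k^2+136k+264) + (-165k^3-810k^2-2580k-1800)
  k^4+8k^3+50k^2+136k+264 = (-(1/165)k-34/1815)(-165k^3-810k^2-2580k-1800) + ((2322/121)k^2+(9288/121)k+27864/121)
  -165k^3-810k^2-2580k-1800 = (-(6655/774)k-3025/387)((2322/121)k^2+(9288/121)k+27864/121) + (0)
Last nonzero remainder: (2322/121)k^2+(9288/121)k+27864/121. Dividing through by 2322/121 gives the monic gcd k^2+4k+12.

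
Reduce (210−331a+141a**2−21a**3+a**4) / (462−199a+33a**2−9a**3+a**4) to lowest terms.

Repeated division with remainder:
  a**4−21a**3+141a**2−331a+210 = (a**4−9a**3+33a**2−199a+462) + (−12a**3+108a**2−132a−252)
  a**4−9a**3+33a**2−199a+462 = (−(1/12)a)(−12a**3+108a**2−132a−252) + (22a**2−220a+462)
  −12a**3+108a**2−132a−252 = (−(6/11)a−6/11)(22a**2−220a+462) + (0)
Last nonzero remainder: 22a**2−220a+462. Dividing through by 22 gives the monic gcd a**2−10a+21.
Cancel a**2−10a+21 from numerator and denominator to get the reduced form.

(10−11a+a**2)/(22+a+a**2)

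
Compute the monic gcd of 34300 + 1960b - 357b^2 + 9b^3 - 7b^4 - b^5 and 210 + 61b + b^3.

70 - 3b + b^2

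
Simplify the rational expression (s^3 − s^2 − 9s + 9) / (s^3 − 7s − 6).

(s^2 + 2s − 3)/(s^2 + 3s + 2)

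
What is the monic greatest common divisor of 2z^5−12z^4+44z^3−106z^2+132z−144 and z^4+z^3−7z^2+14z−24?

z^2−z+3

Apply the Euclidean algorithm:
  2z^5−12z^4+44z^3−106z^2+132z−144 = (2z−14)(z^4+z^3−7z^2+14z−24) + (72z^3−232z^2+376z−480)
  z^4+z^3−7z^2+14z−24 = ((1/72)z+19/324)(72z^3−232z^2+376z−480) + ((112/81)z^2−(112/81)z+112/27)
  72z^3−232z^2+376z−480 = ((729/14)z−810/7)((112/81)z^2−(112/81)z+112/27) + (0)
Last nonzero remainder: (112/81)z^2−(112/81)z+112/27. Dividing through by 112/81 gives the monic gcd z^2−z+3.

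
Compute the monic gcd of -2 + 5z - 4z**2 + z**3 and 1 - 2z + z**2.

1 - 2z + z**2

Repeated division with remainder:
  z**3 - 4z**2 + 5z - 2 = (z - 2)(z**2 - 2z + 1) + (0)
The last nonzero remainder z**2 - 2z + 1 is already monic.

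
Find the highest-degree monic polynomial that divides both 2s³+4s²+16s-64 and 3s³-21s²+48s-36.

s-2

Apply the Euclidean algorithm:
  2s³+4s²+16s-64 = (2/3)(3s³-21s²+48s-36) + (18s²-16s-40)
  3s³-21s²+48s-36 = ((1/6)s-55/54)(18s²-16s-40) + ((1036/27)s-2072/27)
  18s²-16s-40 = ((243/518)s+135/259)((1036/27)s-2072/27) + (0)
Last nonzero remainder: (1036/27)s-2072/27. Dividing through by 1036/27 gives the monic gcd s-2.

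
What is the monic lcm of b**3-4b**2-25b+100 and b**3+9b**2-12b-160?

b**4+4b**3-57b**2-100b+800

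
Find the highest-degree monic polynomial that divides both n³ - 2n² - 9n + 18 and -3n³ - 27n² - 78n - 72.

Euclidean algorithm in ℚ[n]:
  n³ - 2n² - 9n + 18 = (-1/3)(-3n³ - 27n² - 78n - 72) + (-11n² - 35n - 6)
  -3n³ - 27n² - 78n - 72 = ((3/11)n + 192/121)(-11n² - 35n - 6) + (-(2520/121)n - 7560/121)
  -11n² - 35n - 6 = ((1331/2520)n + 121/1260)(-(2520/121)n - 7560/121) + (0)
Last nonzero remainder: -(2520/121)n - 7560/121. Dividing through by -2520/121 gives the monic gcd n + 3.

n + 3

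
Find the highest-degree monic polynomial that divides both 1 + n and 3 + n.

Apply the Euclidean algorithm:
  n + 1 = (n + 3) + (-2)
  n + 3 = (-(1/2)n - 3/2)(-2) + (0)
The last nonzero remainder is the constant -2, so the polynomials are coprime and gcd = 1.

1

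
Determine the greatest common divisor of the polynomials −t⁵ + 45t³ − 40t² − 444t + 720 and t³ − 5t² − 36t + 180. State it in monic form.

Euclidean algorithm in ℚ[t]:
  −t⁵ + 45t³ − 40t² − 444t + 720 = (−t² − 5t − 16)(t³ − 5t² − 36t + 180) + (−120t² − 120t + 3600)
  t³ − 5t² − 36t + 180 = (−(1/120)t + 1/20)(−120t² − 120t + 3600) + (0)
Last nonzero remainder: −120t² − 120t + 3600. Dividing through by −120 gives the monic gcd t² + t − 30.

t² + t − 30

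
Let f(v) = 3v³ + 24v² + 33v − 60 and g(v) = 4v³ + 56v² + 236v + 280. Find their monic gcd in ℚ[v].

v + 5

Apply the Euclidean algorithm:
  3v³ + 24v² + 33v − 60 = (3/4)(4v³ + 56v² + 236v + 280) + (−18v² − 144v − 270)
  4v³ + 56v² + 236v + 280 = (−(2/9)v − 4/3)(−18v² − 144v − 270) + (−16v − 80)
  −18v² − 144v − 270 = ((9/8)v + 27/8)(−16v − 80) + (0)
Last nonzero remainder: −16v − 80. Dividing through by −16 gives the monic gcd v + 5.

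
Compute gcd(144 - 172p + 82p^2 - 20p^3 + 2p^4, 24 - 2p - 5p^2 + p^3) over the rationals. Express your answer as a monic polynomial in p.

-4 + p

By polynomial division,
  2p^4 - 20p^3 + 82p^2 - 172p + 144 = (2p - 10)(p^3 - 5p^2 - 2p + 24) + (36p^2 - 240p + 384)
  p^3 - 5p^2 - 2p + 24 = ((1/36)p + 5/108)(36p^2 - 240p + 384) + (-(14/9)p + 56/9)
  36p^2 - 240p + 384 = (-(162/7)p + 432/7)(-(14/9)p + 56/9) + (0)
Last nonzero remainder: -(14/9)p + 56/9. Dividing through by -14/9 gives the monic gcd p - 4.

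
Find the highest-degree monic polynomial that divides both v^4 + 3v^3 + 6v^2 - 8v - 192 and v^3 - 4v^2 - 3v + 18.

Apply the Euclidean algorithm:
  v^4 + 3v^3 + 6v^2 - 8v - 192 = (v + 7)(v^3 - 4v^2 - 3v + 18) + (37v^2 - 5v - 318)
  v^3 - 4v^2 - 3v + 18 = ((1/37)v - 143/1369)(37v^2 - 5v - 318) + ((6944/1369)v - 20832/1369)
  37v^2 - 5v - 318 = ((50653/6944)v + 72557/3472)((6944/1369)v - 20832/1369) + (0)
Last nonzero remainder: (6944/1369)v - 20832/1369. Dividing through by 6944/1369 gives the monic gcd v - 3.

v - 3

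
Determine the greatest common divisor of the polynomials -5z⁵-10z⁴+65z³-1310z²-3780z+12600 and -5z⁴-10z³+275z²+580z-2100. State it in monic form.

z³+9z²+8z-60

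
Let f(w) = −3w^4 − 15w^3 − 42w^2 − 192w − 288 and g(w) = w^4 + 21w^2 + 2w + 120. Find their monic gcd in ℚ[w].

w^2 − w + 12

Euclidean algorithm in ℚ[w]:
  −3w^4 − 15w^3 − 42w^2 − 192w − 288 = (−3)(w^4 + 21w^2 + 2w + 120) + (−15w^3 + 21w^2 − 186w + 72)
  w^4 + 21w^2 + 2w + 120 = (−(1/15)w − 7/75)(−15w^3 + 21w^2 − 186w + 72) + ((264/25)w^2 − (264/25)w + 3168/25)
  −15w^3 + 21w^2 − 186w + 72 = (−(125/88)w + 25/44)((264/25)w^2 − (264/25)w + 3168/25) + (0)
Last nonzero remainder: (264/25)w^2 − (264/25)w + 3168/25. Dividing through by 264/25 gives the monic gcd w^2 − w + 12.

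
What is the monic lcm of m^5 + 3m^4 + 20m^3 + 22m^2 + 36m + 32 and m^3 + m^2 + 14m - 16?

m^6 + 2m^5 + 17m^4 + 2m^3 + 14m^2 - 4m - 32

Euclidean algorithm in ℚ[m]:
  m^5 + 3m^4 + 20m^3 + 22m^2 + 36m + 32 = (m^2 + 2m + 4)(m^3 + m^2 + 14m - 16) + (6m^2 + 12m + 96)
  m^3 + m^2 + 14m - 16 = ((1/6)m - 1/6)(6m^2 + 12m + 96) + (0)
Last nonzero remainder: 6m^2 + 12m + 96. Dividing through by 6 gives the monic gcd m^2 + 2m + 16.
Then lcm(f, g) = f·g / gcd(f, g); expanding and making the result monic gives the answer.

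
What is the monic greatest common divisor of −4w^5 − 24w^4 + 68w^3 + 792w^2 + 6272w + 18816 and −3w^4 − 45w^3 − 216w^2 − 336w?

By polynomial division,
  −4w^5 − 24w^4 + 68w^3 + 792w^2 + 6272w + 18816 = ((4/3)w − 12)(−3w^4 − 45w^3 − 216w^2 − 336w) + (−184w^3 − 1352w^2 + 2240w + 18816)
  −3w^4 − 45w^3 − 216w^2 − 336w = ((3/184)w + 66/529)(−184w^3 − 1352w^2 + 2240w + 18816) + (−(44352/529)w^2 − (487872/529)w − 1241856/529)
  −184w^3 − 1352w^2 + 2240w + 18816 = ((12167/5544)w − 529/66)(−(44352/529)w^2 − (487872/529)w − 1241856/529) + (0)
Last nonzero remainder: −(44352/529)w^2 − (487872/529)w − 1241856/529. Dividing through by −44352/529 gives the monic gcd w^2 + 11w + 28.

w^2 + 11w + 28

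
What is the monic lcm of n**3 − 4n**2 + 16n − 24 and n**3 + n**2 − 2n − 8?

Euclidean algorithm in ℚ[n]:
  n**3 − 4n**2 + 16n − 24 = (n**3 + n**2 − 2n − 8) + (−5n**2 + 18n − 16)
  n**3 + n**2 − 2n − 8 = (−(1/5)n − 23/25)(−5n**2 + 18n − 16) + ((284/25)n − 568/25)
  −5n**2 + 18n − 16 = (−(125/284)n + 50/71)((284/25)n − 568/25) + (0)
Last nonzero remainder: (284/25)n − 568/25. Dividing through by 284/25 gives the monic gcd n − 2.
Then lcm(f, g) = f·g / gcd(f, g); expanding and making the result monic gives the answer.

n**5 − n**4 + 8n**3 + 8n**2 − 8n − 96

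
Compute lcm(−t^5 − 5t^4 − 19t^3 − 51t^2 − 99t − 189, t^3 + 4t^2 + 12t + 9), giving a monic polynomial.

t^6 + 6t^5 + 24t^4 + 70t^3 + 150t^2 + 288t + 189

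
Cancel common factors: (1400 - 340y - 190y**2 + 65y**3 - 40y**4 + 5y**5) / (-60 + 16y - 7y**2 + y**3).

(140 - 20y - 35y**2 + 5y**3)/(-6 + y)

By polynomial division,
  5y**5 - 40y**4 + 65y**3 - 190y**2 - 340y + 1400 = (5y**2 - 5y - 50)(y**3 - 7y**2 + 16y - 60) + (-160y**2 + 160y - 1600)
  y**3 - 7y**2 + 16y - 60 = (-(1/160)y + 3/80)(-160y**2 + 160y - 1600) + (0)
Last nonzero remainder: -160y**2 + 160y - 1600. Dividing through by -160 gives the monic gcd y**2 - y + 10.
Cancel y**2 - y + 10 from numerator and denominator to get the reduced form.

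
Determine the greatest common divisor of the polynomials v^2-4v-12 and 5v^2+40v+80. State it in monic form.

1

Euclidean algorithm in ℚ[v]:
  v^2-4v-12 = (1/5)(5v^2+40v+80) + (-12v-28)
  5v^2+40v+80 = (-(5/12)v-85/36)(-12v-28) + (125/9)
  -12v-28 = (-(108/125)v-252/125)(125/9) + (0)
The last nonzero remainder is the constant 125/9, so the polynomials are coprime and gcd = 1.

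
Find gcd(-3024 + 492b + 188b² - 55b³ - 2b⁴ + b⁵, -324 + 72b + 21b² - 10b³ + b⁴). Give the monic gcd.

-108 + 60b - 13b² + b³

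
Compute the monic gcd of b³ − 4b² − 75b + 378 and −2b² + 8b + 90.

Apply the Euclidean algorithm:
  b³ − 4b² − 75b + 378 = (−(1/2)b)(−2b² + 8b + 90) + (−30b + 378)
  −2b² + 8b + 90 = ((1/15)b + 43/75)(−30b + 378) + (−3168/25)
  −30b + 378 = ((125/528)b − 525/176)(−3168/25) + (0)
The last nonzero remainder is the constant −3168/25, so the polynomials are coprime and gcd = 1.

1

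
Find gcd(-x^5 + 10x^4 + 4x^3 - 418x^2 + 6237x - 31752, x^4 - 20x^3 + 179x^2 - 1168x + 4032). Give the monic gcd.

Apply the Euclidean algorithm:
  -x^5 + 10x^4 + 4x^3 - 418x^2 + 6237x - 31752 = (-x - 10)(x^4 - 20x^3 + 179x^2 - 1168x + 4032) + (-17x^3 + 204x^2 - 1411x + 8568)
  x^4 - 20x^3 + 179x^2 - 1168x + 4032 = (-(1/17)x + 8/17)(-17x^3 + 204x^2 - 1411x + 8568) + (0)
Last nonzero remainder: -17x^3 + 204x^2 - 1411x + 8568. Dividing through by -17 gives the monic gcd x^3 - 12x^2 + 83x - 504.

x^3 - 12x^2 + 83x - 504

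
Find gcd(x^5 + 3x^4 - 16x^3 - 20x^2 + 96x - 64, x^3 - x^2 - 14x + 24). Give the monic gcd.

Apply the Euclidean algorithm:
  x^5 + 3x^4 - 16x^3 - 20x^2 + 96x - 64 = (x^2 + 4x + 2)(x^3 - x^2 - 14x + 24) + (14x^2 + 28x - 112)
  x^3 - x^2 - 14x + 24 = ((1/14)x - 3/14)(14x^2 + 28x - 112) + (0)
Last nonzero remainder: 14x^2 + 28x - 112. Dividing through by 14 gives the monic gcd x^2 + 2x - 8.

x^2 + 2x - 8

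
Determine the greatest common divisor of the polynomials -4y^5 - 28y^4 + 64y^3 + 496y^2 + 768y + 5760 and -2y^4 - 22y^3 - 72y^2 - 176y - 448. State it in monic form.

Repeated division with remainder:
  -4y^5 - 28y^4 + 64y^3 + 496y^2 + 768y + 5760 = (2y - 8)(-2y^4 - 22y^3 - 72y^2 - 176y - 448) + (32y^3 + 272y^2 + 256y + 2176)
  -2y^4 - 22y^3 - 72y^2 - 176y - 448 = (-(1/16)y - 5/32)(32y^3 + 272y^2 + 256y + 2176) + (-(27/2)y^2 - 108)
  32y^3 + 272y^2 + 256y + 2176 = (-(64/27)y - 544/27)(-(27/2)y^2 - 108) + (0)
Last nonzero remainder: -(27/2)y^2 - 108. Dividing through by -27/2 gives the monic gcd y^2 + 8.

y^2 + 8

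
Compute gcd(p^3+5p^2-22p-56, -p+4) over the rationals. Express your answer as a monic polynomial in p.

Apply the Euclidean algorithm:
  p^3+5p^2-22p-56 = (-p^2-9p-14)(-p+4) + (0)
Last nonzero remainder: -p+4. Dividing through by -1 gives the monic gcd p-4.

p-4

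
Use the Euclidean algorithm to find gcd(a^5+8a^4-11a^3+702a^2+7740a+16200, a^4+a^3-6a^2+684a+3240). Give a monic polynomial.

Repeated division with remainder:
  a^5+8a^4-11a^3+702a^2+7740a+16200 = (a+7)(a^4+a^3-6a^2+684a+3240) + (-12a^3+60a^2-288a-6480)
  a^4+a^3-6a^2+684a+3240 = (-(1/12)a-1/2)(-12a^3+60a^2-288a-6480) + (0)
Last nonzero remainder: -12a^3+60a^2-288a-6480. Dividing through by -12 gives the monic gcd a^3-5a^2+24a+540.

a^3-5a^2+24a+540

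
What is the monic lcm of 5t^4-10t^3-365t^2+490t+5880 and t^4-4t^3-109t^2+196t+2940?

By polynomial division,
  5t^4-10t^3-365t^2+490t+5880 = (5)(t^4-4t^3-109t^2+196t+2940) + (10t^3+180t^2-490t-8820)
  t^4-4t^3-109t^2+196t+2940 = ((1/10)t-11/5)(10t^3+180t^2-490t-8820) + (336t^2-16464)
  10t^3+180t^2-490t-8820 = ((5/168)t+15/28)(336t^2-16464) + (0)
Last nonzero remainder: 336t^2-16464. Dividing through by 336 gives the monic gcd t^2-49.
Then lcm(f, g) = f·g / gcd(f, g); expanding and making the result monic gives the answer.

t^6-6t^5-125t^4+510t^3+5164t^2-10584t-70560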